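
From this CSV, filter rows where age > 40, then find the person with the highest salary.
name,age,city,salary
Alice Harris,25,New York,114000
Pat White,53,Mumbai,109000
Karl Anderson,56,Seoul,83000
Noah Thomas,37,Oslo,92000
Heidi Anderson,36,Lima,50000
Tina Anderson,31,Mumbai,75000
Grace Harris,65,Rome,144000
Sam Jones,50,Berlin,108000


Filter: age > 40
Sort by: salary (descending)

Filtered records (4):
  Grace Harris, age 65, salary $144000
  Pat White, age 53, salary $109000
  Sam Jones, age 50, salary $108000
  Karl Anderson, age 56, salary $83000

Highest salary: Grace Harris ($144000)

Grace Harris


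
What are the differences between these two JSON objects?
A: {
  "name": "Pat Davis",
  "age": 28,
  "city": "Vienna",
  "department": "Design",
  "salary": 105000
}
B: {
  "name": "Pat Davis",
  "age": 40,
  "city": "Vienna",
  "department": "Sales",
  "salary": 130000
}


Comparing each field (in key order):
  name: same
  age: DIFFERENT
  city: same
  department: DIFFERENT
  salary: DIFFERENT
Differences:
  age: 28 -> 40
  department: Design -> Sales
  salary: 105000 -> 130000

3 field(s) changed

3 changes: age, department, salary


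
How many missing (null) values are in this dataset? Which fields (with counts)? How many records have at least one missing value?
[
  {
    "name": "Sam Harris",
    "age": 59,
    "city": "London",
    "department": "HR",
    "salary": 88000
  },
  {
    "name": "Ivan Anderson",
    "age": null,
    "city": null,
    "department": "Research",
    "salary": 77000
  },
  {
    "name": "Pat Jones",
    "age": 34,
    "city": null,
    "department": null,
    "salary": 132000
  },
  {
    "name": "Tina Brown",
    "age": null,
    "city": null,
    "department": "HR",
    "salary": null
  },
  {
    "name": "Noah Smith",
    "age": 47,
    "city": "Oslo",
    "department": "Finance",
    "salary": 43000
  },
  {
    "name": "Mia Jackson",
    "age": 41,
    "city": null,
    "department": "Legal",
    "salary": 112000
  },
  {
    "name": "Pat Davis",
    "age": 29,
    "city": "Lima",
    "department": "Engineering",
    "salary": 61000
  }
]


Checking for missing (null) values in 7 records:

  Sam Harris: complete
  Ivan Anderson: age, city
  Pat Jones: city, department
  Tina Brown: age, city, salary
  Noah Smith: complete
  Mia Jackson: city
  Pat Davis: complete

Per field:
  name: 0 missing
  age: 2 missing
  city: 4 missing
  department: 1 missing
  salary: 1 missing

Total missing values: 8
Records with any missing: 4

8 missing values (age: 2, city: 4, department: 1, salary: 1); 4 incomplete records


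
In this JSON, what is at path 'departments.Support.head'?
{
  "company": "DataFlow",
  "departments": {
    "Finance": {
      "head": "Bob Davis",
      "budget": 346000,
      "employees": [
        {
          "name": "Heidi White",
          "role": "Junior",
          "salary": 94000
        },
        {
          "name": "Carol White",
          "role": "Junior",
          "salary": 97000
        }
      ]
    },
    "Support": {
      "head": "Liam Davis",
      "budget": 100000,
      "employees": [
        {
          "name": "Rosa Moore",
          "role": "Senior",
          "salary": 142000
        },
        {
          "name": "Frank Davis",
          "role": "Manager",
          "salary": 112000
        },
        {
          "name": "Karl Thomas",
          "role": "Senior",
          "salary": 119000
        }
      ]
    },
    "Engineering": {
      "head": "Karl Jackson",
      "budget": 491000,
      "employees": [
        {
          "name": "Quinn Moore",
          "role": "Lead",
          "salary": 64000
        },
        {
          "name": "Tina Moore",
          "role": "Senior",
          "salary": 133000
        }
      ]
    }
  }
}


Path: departments.Support.head

Navigate:
  -> departments
  -> Support
  -> head = 'Liam Davis'

Liam Davis


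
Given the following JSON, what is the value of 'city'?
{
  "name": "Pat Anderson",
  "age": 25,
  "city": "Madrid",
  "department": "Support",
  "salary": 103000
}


Looking up field 'city'
Value: Madrid

Madrid


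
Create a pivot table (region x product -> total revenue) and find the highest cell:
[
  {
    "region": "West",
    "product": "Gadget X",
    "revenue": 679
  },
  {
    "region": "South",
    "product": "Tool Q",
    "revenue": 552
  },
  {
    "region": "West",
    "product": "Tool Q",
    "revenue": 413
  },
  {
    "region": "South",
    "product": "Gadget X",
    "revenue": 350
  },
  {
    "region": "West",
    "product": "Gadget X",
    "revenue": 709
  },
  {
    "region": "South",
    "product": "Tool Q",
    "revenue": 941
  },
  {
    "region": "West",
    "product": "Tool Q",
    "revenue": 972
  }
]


Pivot: region (rows) x product (columns) -> total revenue

     Gadget X      Tool Q      
South          350          1493  
West          1388          1385  

Highest: South / Tool Q = $1493

South / Tool Q = $1493


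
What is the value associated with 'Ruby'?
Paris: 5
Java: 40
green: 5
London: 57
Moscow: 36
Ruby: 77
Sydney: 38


Looking up key 'Ruby'
Value: 77

77


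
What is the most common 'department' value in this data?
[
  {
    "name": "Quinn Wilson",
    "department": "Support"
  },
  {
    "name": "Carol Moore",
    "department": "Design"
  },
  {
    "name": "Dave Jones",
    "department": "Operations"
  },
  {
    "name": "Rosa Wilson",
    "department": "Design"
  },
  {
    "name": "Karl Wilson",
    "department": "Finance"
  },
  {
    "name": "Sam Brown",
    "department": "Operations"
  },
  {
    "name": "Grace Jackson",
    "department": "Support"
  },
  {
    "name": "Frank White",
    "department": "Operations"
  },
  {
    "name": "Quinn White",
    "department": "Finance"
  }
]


Counting 'department' values across 9 records:

  Operations: 3 ###
  Support: 2 ##
  Design: 2 ##
  Finance: 2 ##

Most common: Operations (3 times)

Operations (3 times)


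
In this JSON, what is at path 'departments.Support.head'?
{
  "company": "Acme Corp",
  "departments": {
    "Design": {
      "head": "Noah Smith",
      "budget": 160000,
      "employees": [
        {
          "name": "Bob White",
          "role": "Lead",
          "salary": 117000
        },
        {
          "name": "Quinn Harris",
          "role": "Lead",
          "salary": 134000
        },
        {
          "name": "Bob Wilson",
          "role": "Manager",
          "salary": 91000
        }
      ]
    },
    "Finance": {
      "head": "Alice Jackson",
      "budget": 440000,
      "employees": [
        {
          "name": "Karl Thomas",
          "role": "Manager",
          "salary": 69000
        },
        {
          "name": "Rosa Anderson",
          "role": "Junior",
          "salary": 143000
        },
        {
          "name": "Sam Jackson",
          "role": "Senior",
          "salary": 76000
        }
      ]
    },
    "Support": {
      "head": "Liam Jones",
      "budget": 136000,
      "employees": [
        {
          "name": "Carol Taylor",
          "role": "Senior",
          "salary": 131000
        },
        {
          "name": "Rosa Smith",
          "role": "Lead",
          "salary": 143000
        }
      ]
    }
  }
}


Path: departments.Support.head

Navigate:
  -> departments
  -> Support
  -> head = 'Liam Jones'

Liam Jones


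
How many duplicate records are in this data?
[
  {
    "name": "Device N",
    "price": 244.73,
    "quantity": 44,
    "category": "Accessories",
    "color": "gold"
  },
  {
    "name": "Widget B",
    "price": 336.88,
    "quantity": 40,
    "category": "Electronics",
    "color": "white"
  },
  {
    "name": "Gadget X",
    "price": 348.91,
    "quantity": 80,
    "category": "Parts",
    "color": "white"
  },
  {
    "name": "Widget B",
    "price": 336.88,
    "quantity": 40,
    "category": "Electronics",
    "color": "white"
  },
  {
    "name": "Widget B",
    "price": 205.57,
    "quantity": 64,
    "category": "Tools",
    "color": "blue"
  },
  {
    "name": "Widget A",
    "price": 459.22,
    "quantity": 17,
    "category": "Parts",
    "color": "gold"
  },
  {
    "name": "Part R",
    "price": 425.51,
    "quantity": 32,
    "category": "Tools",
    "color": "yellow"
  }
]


Checking 7 records for duplicates:

  Row 1: Device N ($244.73, qty 44)
  Row 2: Widget B ($336.88, qty 40)
  Row 3: Gadget X ($348.91, qty 80)
  Row 4: Widget B ($336.88, qty 40) <-- DUPLICATE
  Row 5: Widget B ($205.57, qty 64)
  Row 6: Widget A ($459.22, qty 17)
  Row 7: Part R ($425.51, qty 32)

Duplicates found: 1
Unique records: 6

1 duplicates, 6 unique


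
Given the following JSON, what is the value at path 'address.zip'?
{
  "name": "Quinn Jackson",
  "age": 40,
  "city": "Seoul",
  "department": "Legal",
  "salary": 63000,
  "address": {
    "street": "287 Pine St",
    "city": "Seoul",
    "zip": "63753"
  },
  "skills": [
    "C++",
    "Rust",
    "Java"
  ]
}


Query: address.zip
Path: address -> zip
Value: 63753

63753


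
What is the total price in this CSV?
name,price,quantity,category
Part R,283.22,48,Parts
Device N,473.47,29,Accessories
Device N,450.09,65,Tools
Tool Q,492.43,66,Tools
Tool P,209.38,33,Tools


Computing total price:
Values: [283.22, 473.47, 450.09, 492.43, 209.38]
Sum = 1908.59

1908.59


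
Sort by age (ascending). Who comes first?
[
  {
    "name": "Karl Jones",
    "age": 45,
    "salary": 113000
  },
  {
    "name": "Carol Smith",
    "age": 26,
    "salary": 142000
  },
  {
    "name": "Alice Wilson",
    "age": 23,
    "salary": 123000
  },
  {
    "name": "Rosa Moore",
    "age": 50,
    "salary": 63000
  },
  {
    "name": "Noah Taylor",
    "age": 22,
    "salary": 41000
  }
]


Sort by: age (ascending)

Sorted order:
  1. Noah Taylor (age = 22)
  2. Alice Wilson (age = 23)
  3. Carol Smith (age = 26)
  4. Karl Jones (age = 45)
  5. Rosa Moore (age = 50)

First: Noah Taylor

Noah Taylor


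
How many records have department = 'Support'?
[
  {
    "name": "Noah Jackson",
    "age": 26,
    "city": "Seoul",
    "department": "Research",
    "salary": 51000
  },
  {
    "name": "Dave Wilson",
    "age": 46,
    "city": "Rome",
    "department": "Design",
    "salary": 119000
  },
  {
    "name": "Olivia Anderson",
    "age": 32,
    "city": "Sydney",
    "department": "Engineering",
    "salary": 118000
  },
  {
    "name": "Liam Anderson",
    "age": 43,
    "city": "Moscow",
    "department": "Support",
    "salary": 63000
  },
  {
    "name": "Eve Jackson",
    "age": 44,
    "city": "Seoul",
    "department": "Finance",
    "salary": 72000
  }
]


Data: 5 records
Condition: department = 'Support'

Checking each record:
  Noah Jackson: Research
  Dave Wilson: Design
  Olivia Anderson: Engineering
  Liam Anderson: Support MATCH
  Eve Jackson: Finance

Count: 1

1


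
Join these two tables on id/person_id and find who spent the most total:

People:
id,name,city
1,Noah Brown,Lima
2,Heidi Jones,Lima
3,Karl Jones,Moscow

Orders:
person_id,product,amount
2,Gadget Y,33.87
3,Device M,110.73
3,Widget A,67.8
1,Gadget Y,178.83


Join on: people.id = orders.person_id

Joined rows:
  Heidi Jones (Lima) bought Gadget Y for $33.87
  Karl Jones (Moscow) bought Device M for $110.73
  Karl Jones (Moscow) bought Widget A for $67.8
  Noah Brown (Lima) bought Gadget Y for $178.83

Total per person:
  Noah Brown: $178.83
  Karl Jones: $178.53
  Heidi Jones: $33.87

Top spender: Noah Brown ($178.83)

Noah Brown ($178.83)


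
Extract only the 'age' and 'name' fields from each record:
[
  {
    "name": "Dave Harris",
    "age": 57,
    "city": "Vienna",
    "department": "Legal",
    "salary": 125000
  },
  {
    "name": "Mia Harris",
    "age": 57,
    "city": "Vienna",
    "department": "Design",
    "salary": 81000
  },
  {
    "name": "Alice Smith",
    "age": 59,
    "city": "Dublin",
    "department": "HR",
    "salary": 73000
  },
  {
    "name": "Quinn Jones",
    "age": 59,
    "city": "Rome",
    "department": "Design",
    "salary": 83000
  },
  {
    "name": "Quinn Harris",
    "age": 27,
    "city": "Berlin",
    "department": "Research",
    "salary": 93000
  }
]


Original: 5 records with fields: name, age, city, department, salary
Keep: ['age', 'name']
Drop: ['city', 'department', 'salary']
Result: 5 records, 2 fields each

[
  {
    "age": 57,
    "name": "Dave Harris"
  },
  {
    "age": 57,
    "name": "Mia Harris"
  },
  {
    "age": 59,
    "name": "Alice Smith"
  },
  {
    "age": 59,
    "name": "Quinn Jones"
  },
  {
    "age": 27,
    "name": "Quinn Harris"
  }
]


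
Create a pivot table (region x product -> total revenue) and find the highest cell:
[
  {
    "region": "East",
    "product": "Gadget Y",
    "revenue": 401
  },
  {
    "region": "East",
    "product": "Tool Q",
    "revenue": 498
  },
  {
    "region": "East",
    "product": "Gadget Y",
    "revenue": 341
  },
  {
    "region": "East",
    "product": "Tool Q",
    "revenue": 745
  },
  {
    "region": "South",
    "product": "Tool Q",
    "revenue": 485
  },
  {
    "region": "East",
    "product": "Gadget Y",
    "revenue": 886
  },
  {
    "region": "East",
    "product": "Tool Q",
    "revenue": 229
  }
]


Pivot: region (rows) x product (columns) -> total revenue

     Gadget Y      Tool Q      
East          1628          1472  
South            0           485  

Highest: East / Gadget Y = $1628

East / Gadget Y = $1628


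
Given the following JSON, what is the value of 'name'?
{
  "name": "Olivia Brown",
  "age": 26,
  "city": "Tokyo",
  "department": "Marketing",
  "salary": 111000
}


Looking up field 'name'
Value: Olivia Brown

Olivia Brown


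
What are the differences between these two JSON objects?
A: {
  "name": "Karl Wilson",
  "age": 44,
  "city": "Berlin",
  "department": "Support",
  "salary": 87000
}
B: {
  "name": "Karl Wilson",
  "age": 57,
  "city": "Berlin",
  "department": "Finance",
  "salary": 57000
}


Comparing each field (in key order):
  name: same
  age: DIFFERENT
  city: same
  department: DIFFERENT
  salary: DIFFERENT
Differences:
  age: 44 -> 57
  department: Support -> Finance
  salary: 87000 -> 57000

3 field(s) changed

3 changes: age, department, salary


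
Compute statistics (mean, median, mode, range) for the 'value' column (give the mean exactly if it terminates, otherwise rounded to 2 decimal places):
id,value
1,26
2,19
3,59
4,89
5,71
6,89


Data: [26, 19, 59, 89, 71, 89]
Count: 6
Sum: 353
Mean: 353/6 ≈ 58.83 (rounded to 2 decimal places)
Sorted: [19, 26, 59, 71, 89, 89]
Median: 65.0
Mode: 89 (2 times)
Range: 89 - 19 = 70
Min: 19, Max: 89

mean≈58.83, median=65.0, mode=89, range=70


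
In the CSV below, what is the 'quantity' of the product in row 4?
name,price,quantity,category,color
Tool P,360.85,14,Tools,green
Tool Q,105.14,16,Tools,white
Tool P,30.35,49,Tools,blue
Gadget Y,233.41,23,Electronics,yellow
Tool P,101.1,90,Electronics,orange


Query: Row 4 ('Gadget Y'), column 'quantity'
Value: 23

23


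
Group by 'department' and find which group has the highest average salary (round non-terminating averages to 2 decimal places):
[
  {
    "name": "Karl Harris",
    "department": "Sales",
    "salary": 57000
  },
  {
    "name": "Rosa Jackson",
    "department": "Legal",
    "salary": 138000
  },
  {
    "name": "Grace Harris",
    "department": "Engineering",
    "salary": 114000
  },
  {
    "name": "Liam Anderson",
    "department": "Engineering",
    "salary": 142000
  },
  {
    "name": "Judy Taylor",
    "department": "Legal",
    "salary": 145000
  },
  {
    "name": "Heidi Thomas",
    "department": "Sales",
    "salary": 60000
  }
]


Group by: department

Groups:
  Engineering: 2 people, avg salary = 256000/2 = $128000
  Legal: 2 people, avg salary = 283000/2 = $141500
  Sales: 2 people, avg salary = 117000/2 = $58500

Highest average salary: Legal ($141500)

Legal ($141500)


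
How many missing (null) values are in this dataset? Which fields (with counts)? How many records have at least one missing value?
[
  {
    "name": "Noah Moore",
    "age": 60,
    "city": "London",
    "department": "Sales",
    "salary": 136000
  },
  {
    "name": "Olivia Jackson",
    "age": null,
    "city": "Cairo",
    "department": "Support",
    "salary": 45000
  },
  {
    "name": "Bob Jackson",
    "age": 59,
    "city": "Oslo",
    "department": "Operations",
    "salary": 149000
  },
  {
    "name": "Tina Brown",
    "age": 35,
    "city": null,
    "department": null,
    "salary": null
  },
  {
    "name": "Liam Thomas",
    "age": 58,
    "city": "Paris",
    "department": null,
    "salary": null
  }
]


Checking for missing (null) values in 5 records:

  Noah Moore: complete
  Olivia Jackson: age
  Bob Jackson: complete
  Tina Brown: city, department, salary
  Liam Thomas: department, salary

Per field:
  name: 0 missing
  age: 1 missing
  city: 1 missing
  department: 2 missing
  salary: 2 missing

Total missing values: 6
Records with any missing: 3

6 missing values (age: 1, city: 1, department: 2, salary: 2); 3 incomplete records


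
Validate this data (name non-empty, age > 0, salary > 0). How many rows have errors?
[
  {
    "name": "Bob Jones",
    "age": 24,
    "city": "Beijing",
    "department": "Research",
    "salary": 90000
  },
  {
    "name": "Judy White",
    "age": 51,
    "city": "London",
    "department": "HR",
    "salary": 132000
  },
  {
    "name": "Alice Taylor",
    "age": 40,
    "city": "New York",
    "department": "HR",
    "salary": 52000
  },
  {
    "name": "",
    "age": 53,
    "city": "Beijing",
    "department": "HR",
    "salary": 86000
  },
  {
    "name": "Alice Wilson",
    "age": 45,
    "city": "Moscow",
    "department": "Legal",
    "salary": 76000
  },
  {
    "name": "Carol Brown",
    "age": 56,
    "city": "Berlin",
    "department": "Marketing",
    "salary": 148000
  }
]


Validating 6 records:
Rules: name non-empty, age > 0, salary > 0

  Row 1 (Bob Jones): OK
  Row 2 (Judy White): OK
  Row 3 (Alice Taylor): OK
  Row 4 (???): empty name
  Row 5 (Alice Wilson): OK
  Row 6 (Carol Brown): OK

Total errors: 1

1 errors


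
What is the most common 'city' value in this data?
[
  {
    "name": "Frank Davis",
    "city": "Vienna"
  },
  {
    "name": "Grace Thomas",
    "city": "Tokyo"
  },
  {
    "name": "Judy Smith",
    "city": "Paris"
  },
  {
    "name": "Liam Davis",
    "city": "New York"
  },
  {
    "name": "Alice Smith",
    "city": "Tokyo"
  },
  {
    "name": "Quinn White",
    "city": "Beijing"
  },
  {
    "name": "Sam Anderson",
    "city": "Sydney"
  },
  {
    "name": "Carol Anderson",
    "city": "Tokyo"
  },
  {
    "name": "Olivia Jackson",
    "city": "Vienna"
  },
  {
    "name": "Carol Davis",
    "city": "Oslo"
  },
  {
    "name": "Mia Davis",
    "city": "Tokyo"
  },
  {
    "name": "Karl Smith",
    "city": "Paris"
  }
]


Counting 'city' values across 12 records:

  Tokyo: 4 ####
  Vienna: 2 ##
  Paris: 2 ##
  New York: 1 #
  Beijing: 1 #
  Sydney: 1 #
  Oslo: 1 #

Most common: Tokyo (4 times)

Tokyo (4 times)


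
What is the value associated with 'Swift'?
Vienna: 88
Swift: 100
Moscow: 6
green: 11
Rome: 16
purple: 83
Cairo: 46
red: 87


Looking up key 'Swift'
Value: 100

100


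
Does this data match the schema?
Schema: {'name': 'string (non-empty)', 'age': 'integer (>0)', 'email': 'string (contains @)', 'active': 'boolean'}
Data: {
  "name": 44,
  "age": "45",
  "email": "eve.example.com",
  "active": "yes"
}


Validating each field against schema:
  name: FAIL (44 is not a string)
  age: FAIL ("45" is not an integer)
  email: FAIL ("eve.example.com" does not contain @)
  active: FAIL ("yes" is not a boolean)

Result: INVALID (4 errors: name, age, email, active)

INVALID (4 errors: name, age, email, active)


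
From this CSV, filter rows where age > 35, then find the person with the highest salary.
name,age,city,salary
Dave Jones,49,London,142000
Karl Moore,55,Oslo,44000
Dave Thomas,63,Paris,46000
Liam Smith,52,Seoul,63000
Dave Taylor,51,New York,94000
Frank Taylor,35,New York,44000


Filter: age > 35
Sort by: salary (descending)

Filtered records (5):
  Dave Jones, age 49, salary $142000
  Dave Taylor, age 51, salary $94000
  Liam Smith, age 52, salary $63000
  Dave Thomas, age 63, salary $46000
  Karl Moore, age 55, salary $44000

Highest salary: Dave Jones ($142000)

Dave Jones


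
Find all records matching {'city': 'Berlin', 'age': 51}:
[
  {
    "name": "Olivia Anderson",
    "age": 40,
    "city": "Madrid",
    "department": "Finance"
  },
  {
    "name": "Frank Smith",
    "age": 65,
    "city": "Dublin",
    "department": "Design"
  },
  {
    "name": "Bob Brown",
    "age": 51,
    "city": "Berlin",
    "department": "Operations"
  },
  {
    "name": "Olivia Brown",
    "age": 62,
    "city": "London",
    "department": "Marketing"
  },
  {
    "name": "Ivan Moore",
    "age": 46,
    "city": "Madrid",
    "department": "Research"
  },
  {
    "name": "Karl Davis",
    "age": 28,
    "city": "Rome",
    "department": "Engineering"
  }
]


Search criteria: {'city': 'Berlin', 'age': 51}

Checking 6 records:
  Olivia Anderson: {city: Madrid, age: 40}
  Frank Smith: {city: Dublin, age: 65}
  Bob Brown: {city: Berlin, age: 51} <-- MATCH
  Olivia Brown: {city: London, age: 62}
  Ivan Moore: {city: Madrid, age: 46}
  Karl Davis: {city: Rome, age: 28}

Matches: ["Bob Brown"]

["Bob Brown"]


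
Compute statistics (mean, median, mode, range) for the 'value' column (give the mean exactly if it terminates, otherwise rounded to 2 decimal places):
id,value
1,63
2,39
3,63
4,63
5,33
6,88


Data: [63, 39, 63, 63, 33, 88]
Count: 6
Sum: 349
Mean: 349/6 ≈ 58.17 (rounded to 2 decimal places)
Sorted: [33, 39, 63, 63, 63, 88]
Median: 63.0
Mode: 63 (3 times)
Range: 88 - 33 = 55
Min: 33, Max: 88

mean≈58.17, median=63.0, mode=63, range=55


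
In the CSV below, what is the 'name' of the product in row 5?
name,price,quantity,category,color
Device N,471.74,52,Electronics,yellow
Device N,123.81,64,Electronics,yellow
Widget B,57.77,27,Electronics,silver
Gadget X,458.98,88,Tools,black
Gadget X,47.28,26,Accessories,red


Query: Row 5 ('Gadget X'), column 'name'
Value: Gadget X

Gadget X


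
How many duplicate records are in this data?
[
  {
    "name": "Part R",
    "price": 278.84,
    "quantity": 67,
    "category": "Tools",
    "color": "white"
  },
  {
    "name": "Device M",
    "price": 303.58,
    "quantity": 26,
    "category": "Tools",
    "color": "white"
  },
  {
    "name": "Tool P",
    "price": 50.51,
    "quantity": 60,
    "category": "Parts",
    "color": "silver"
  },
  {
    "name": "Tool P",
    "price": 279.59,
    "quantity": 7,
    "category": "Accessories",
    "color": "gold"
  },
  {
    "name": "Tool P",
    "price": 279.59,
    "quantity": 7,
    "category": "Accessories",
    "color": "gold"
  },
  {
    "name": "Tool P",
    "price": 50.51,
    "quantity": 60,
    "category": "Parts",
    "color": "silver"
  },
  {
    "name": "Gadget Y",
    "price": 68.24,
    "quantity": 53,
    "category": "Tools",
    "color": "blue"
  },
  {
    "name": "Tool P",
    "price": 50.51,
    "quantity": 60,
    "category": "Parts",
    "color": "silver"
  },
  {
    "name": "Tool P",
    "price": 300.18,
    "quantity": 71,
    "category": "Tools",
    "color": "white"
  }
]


Checking 9 records for duplicates:

  Row 1: Part R ($278.84, qty 67)
  Row 2: Device M ($303.58, qty 26)
  Row 3: Tool P ($50.51, qty 60)
  Row 4: Tool P ($279.59, qty 7)
  Row 5: Tool P ($279.59, qty 7) <-- DUPLICATE
  Row 6: Tool P ($50.51, qty 60) <-- DUPLICATE
  Row 7: Gadget Y ($68.24, qty 53)
  Row 8: Tool P ($50.51, qty 60) <-- DUPLICATE
  Row 9: Tool P ($300.18, qty 71)

Duplicates found: 3
Unique records: 6

3 duplicates, 6 unique


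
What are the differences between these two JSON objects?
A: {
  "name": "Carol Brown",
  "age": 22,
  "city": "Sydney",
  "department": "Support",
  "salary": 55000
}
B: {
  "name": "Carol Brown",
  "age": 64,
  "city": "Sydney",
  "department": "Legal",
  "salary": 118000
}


Comparing each field (in key order):
  name: same
  age: DIFFERENT
  city: same
  department: DIFFERENT
  salary: DIFFERENT
Differences:
  age: 22 -> 64
  department: Support -> Legal
  salary: 55000 -> 118000

3 field(s) changed

3 changes: age, department, salary


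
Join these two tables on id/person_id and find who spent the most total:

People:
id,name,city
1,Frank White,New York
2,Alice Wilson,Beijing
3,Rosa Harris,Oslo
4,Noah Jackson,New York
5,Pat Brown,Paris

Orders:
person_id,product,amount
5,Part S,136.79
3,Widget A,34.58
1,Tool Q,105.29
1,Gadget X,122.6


Join on: people.id = orders.person_id

Joined rows:
  Pat Brown (Paris) bought Part S for $136.79
  Rosa Harris (Oslo) bought Widget A for $34.58
  Frank White (New York) bought Tool Q for $105.29
  Frank White (New York) bought Gadget X for $122.6

Total per person:
  Frank White: $227.89
  Pat Brown: $136.79
  Rosa Harris: $34.58

Top spender: Frank White ($227.89)

Frank White ($227.89)


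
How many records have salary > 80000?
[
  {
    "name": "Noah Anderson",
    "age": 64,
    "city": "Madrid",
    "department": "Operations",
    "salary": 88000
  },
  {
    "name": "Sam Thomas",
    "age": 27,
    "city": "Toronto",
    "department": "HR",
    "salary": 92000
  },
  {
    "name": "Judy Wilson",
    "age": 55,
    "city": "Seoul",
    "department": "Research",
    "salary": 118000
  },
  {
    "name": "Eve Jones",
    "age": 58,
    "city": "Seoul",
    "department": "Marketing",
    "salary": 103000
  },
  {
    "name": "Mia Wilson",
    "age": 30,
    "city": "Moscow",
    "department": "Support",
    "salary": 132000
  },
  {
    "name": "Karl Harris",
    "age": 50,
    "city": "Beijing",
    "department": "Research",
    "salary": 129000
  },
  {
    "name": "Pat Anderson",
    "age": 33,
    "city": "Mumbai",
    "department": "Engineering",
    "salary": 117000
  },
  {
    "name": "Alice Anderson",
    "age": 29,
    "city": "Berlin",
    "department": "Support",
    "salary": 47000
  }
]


Data: 8 records
Condition: salary > 80000

Checking each record:
  Noah Anderson: 88000 MATCH
  Sam Thomas: 92000 MATCH
  Judy Wilson: 118000 MATCH
  Eve Jones: 103000 MATCH
  Mia Wilson: 132000 MATCH
  Karl Harris: 129000 MATCH
  Pat Anderson: 117000 MATCH
  Alice Anderson: 47000

Count: 7

7


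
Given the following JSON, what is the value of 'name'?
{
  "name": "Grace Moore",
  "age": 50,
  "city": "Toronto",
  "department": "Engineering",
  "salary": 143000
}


Looking up field 'name'
Value: Grace Moore

Grace Moore


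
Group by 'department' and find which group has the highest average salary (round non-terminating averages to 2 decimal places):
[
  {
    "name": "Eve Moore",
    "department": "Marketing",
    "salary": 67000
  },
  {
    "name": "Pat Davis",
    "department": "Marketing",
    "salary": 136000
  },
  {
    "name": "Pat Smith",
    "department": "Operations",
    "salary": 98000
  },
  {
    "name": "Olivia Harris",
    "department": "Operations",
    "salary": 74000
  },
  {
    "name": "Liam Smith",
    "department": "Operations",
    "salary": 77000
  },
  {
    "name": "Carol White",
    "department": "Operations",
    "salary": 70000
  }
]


Group by: department

Groups:
  Marketing: 2 people, avg salary = 203000/2 = $101500
  Operations: 4 people, avg salary = 319000/4 = $79750

Highest average salary: Marketing ($101500)

Marketing ($101500)


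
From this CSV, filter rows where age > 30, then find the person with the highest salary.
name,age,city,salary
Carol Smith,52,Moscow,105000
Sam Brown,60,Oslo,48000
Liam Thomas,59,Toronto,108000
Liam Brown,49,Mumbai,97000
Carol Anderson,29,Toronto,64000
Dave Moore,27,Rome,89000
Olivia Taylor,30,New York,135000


Filter: age > 30
Sort by: salary (descending)

Filtered records (4):
  Liam Thomas, age 59, salary $108000
  Carol Smith, age 52, salary $105000
  Liam Brown, age 49, salary $97000
  Sam Brown, age 60, salary $48000

Highest salary: Liam Thomas ($108000)

Liam Thomas


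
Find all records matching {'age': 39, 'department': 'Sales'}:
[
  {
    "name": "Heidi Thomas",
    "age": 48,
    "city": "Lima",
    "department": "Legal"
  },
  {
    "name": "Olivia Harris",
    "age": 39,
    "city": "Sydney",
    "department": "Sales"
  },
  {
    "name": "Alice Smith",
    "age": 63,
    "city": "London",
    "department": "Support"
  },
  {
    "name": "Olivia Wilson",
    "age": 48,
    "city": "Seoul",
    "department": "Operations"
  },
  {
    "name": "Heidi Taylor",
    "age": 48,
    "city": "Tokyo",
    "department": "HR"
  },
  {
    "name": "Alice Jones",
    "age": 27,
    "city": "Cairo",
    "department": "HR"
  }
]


Search criteria: {'age': 39, 'department': 'Sales'}

Checking 6 records:
  Heidi Thomas: {age: 48, department: Legal}
  Olivia Harris: {age: 39, department: Sales} <-- MATCH
  Alice Smith: {age: 63, department: Support}
  Olivia Wilson: {age: 48, department: Operations}
  Heidi Taylor: {age: 48, department: HR}
  Alice Jones: {age: 27, department: HR}

Matches: ["Olivia Harris"]

["Olivia Harris"]


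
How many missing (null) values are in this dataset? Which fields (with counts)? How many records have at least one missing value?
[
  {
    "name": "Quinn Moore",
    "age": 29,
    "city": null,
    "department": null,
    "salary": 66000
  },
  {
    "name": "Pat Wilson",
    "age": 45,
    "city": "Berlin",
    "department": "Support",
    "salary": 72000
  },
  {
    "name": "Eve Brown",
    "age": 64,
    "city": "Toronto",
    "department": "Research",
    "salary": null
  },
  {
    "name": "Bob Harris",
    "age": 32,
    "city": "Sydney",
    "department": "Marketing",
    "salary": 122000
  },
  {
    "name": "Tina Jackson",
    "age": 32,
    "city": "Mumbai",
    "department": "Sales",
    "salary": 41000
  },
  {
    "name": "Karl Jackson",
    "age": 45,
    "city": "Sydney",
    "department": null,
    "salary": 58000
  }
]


Checking for missing (null) values in 6 records:

  Quinn Moore: city, department
  Pat Wilson: complete
  Eve Brown: salary
  Bob Harris: complete
  Tina Jackson: complete
  Karl Jackson: department

Per field:
  name: 0 missing
  age: 0 missing
  city: 1 missing
  department: 2 missing
  salary: 1 missing

Total missing values: 4
Records with any missing: 3

4 missing values (city: 1, department: 2, salary: 1); 3 incomplete records


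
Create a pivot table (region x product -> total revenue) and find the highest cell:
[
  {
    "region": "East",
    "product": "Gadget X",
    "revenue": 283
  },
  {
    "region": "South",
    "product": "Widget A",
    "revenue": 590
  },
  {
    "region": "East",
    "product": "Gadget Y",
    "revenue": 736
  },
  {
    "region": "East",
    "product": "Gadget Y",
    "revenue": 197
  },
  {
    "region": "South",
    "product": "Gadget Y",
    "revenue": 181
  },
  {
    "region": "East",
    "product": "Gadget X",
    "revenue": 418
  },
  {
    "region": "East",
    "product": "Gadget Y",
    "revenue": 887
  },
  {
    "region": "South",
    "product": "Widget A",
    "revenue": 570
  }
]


Pivot: region (rows) x product (columns) -> total revenue

     Gadget X      Gadget Y      Widget A    
East           701          1820             0  
South            0           181          1160  

Highest: East / Gadget Y = $1820

East / Gadget Y = $1820


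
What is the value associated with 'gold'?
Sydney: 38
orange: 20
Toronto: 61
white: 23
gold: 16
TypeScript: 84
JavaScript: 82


Looking up key 'gold'
Value: 16

16


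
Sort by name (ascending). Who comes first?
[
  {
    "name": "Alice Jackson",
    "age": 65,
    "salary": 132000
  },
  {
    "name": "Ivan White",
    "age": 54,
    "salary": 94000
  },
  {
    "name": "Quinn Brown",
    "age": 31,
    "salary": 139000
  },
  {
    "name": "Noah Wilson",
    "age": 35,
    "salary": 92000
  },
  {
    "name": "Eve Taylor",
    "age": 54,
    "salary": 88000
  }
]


Sort by: name (ascending)

Sorted order:
  1. Alice Jackson (name = Alice Jackson)
  2. Eve Taylor (name = Eve Taylor)
  3. Ivan White (name = Ivan White)
  4. Noah Wilson (name = Noah Wilson)
  5. Quinn Brown (name = Quinn Brown)

First: Alice Jackson

Alice Jackson


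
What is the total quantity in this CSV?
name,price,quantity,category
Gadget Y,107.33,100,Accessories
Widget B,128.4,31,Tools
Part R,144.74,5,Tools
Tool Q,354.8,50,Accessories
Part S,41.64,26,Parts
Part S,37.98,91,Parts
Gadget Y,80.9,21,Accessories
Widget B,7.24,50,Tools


Computing total quantity:
Values: [100, 31, 5, 50, 26, 91, 21, 50]
Sum = 374

374


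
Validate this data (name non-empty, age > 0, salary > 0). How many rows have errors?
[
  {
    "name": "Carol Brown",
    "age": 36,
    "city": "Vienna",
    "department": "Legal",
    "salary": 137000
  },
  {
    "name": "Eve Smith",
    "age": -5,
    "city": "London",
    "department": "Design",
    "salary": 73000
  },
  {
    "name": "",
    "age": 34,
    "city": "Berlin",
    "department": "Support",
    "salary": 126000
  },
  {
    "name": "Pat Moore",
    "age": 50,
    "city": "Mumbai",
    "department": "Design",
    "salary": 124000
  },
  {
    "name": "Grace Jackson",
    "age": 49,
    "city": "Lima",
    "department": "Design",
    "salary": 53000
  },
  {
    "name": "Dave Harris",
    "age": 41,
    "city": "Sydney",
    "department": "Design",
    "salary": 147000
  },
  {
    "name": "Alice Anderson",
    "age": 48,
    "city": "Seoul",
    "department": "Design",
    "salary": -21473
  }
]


Validating 7 records:
Rules: name non-empty, age > 0, salary > 0

  Row 1 (Carol Brown): OK
  Row 2 (Eve Smith): negative age: -5
  Row 3 (???): empty name
  Row 4 (Pat Moore): OK
  Row 5 (Grace Jackson): OK
  Row 6 (Dave Harris): OK
  Row 7 (Alice Anderson): negative salary: -21473

Total errors: 3

3 errors


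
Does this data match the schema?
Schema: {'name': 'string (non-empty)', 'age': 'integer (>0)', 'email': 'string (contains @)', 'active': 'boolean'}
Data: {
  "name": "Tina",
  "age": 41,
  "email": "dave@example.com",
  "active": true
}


Validating each field against schema:
  name: OK (non-empty string)
  age: OK (positive integer)
  email: OK (string with @)
  active: OK (boolean)

Result: VALID

VALID


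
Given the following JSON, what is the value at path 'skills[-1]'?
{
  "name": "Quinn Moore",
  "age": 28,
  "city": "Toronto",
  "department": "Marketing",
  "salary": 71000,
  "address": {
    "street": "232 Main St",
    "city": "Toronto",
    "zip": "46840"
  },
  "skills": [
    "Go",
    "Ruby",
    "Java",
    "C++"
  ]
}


Query: skills[-1]
Path: skills -> last element
Value: C++

C++


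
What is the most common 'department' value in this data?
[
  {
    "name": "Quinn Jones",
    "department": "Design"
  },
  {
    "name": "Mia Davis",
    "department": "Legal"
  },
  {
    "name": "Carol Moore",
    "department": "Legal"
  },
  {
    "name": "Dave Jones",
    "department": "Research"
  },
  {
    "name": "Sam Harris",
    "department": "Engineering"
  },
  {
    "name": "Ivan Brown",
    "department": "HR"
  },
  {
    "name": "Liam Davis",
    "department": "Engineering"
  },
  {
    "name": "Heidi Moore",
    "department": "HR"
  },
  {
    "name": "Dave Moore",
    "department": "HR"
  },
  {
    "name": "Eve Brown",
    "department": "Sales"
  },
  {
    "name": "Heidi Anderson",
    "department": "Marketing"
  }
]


Counting 'department' values across 11 records:

  HR: 3 ###
  Legal: 2 ##
  Engineering: 2 ##
  Design: 1 #
  Research: 1 #
  Sales: 1 #
  Marketing: 1 #

Most common: HR (3 times)

HR (3 times)


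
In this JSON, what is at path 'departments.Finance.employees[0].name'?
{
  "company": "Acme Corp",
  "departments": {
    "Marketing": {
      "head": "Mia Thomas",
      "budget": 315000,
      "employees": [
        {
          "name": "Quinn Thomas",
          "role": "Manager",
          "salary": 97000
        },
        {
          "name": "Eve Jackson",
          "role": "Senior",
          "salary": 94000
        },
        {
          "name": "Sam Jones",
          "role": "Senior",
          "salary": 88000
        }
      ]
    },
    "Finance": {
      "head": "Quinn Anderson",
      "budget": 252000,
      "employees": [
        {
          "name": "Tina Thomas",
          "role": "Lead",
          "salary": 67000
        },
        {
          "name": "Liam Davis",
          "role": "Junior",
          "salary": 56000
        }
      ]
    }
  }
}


Path: departments.Finance.employees[0].name

Navigate:
  -> departments
  -> Finance
  -> employees[0].name = 'Tina Thomas'

Tina Thomas


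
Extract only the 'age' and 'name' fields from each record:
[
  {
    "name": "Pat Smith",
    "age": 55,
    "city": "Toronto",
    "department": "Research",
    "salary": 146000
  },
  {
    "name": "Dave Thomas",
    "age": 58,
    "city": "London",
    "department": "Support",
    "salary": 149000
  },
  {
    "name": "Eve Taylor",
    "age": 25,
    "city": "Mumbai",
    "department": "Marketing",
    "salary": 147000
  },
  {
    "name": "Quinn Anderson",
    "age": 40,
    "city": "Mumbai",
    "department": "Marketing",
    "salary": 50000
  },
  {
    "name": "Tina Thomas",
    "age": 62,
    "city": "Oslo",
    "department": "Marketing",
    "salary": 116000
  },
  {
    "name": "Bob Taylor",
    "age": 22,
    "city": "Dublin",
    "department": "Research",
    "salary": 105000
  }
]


Original: 6 records with fields: name, age, city, department, salary
Keep: ['age', 'name']
Drop: ['city', 'department', 'salary']
Result: 6 records, 2 fields each

[
  {
    "age": 55,
    "name": "Pat Smith"
  },
  {
    "age": 58,
    "name": "Dave Thomas"
  },
  {
    "age": 25,
    "name": "Eve Taylor"
  },
  {
    "age": 40,
    "name": "Quinn Anderson"
  },
  {
    "age": 62,
    "name": "Tina Thomas"
  },
  {
    "age": 22,
    "name": "Bob Taylor"
  }
]


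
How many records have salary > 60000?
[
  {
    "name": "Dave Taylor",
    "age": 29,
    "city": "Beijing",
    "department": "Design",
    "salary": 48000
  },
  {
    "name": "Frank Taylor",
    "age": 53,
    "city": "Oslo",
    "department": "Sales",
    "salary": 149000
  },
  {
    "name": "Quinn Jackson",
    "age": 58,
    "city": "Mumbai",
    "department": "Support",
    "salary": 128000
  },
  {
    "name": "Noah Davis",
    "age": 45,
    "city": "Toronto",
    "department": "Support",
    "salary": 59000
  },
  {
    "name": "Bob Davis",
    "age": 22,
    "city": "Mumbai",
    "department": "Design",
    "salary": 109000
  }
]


Data: 5 records
Condition: salary > 60000

Checking each record:
  Dave Taylor: 48000
  Frank Taylor: 149000 MATCH
  Quinn Jackson: 128000 MATCH
  Noah Davis: 59000
  Bob Davis: 109000 MATCH

Count: 3

3


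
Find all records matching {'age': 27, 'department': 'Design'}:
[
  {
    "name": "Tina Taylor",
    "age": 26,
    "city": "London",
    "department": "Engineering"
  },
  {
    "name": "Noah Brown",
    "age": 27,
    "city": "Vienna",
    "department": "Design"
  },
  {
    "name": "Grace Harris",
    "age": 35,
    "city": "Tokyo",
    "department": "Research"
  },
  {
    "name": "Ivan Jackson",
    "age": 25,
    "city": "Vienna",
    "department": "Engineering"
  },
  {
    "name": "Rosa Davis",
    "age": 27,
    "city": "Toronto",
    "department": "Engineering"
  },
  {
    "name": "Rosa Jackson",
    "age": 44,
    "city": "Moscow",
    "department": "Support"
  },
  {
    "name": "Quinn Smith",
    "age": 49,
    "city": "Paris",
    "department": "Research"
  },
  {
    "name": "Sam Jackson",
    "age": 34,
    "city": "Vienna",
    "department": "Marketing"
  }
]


Search criteria: {'age': 27, 'department': 'Design'}

Checking 8 records:
  Tina Taylor: {age: 26, department: Engineering}
  Noah Brown: {age: 27, department: Design} <-- MATCH
  Grace Harris: {age: 35, department: Research}
  Ivan Jackson: {age: 25, department: Engineering}
  Rosa Davis: {age: 27, department: Engineering}
  Rosa Jackson: {age: 44, department: Support}
  Quinn Smith: {age: 49, department: Research}
  Sam Jackson: {age: 34, department: Marketing}

Matches: ["Noah Brown"]

["Noah Brown"]


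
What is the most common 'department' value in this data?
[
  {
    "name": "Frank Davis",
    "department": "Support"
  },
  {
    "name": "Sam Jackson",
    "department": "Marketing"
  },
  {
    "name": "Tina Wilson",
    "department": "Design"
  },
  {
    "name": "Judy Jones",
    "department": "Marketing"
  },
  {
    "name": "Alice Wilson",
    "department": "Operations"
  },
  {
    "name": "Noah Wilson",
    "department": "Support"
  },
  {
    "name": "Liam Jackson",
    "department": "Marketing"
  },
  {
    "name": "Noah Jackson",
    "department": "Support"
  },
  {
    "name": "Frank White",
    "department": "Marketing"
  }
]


Counting 'department' values across 9 records:

  Marketing: 4 ####
  Support: 3 ###
  Design: 1 #
  Operations: 1 #

Most common: Marketing (4 times)

Marketing (4 times)
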